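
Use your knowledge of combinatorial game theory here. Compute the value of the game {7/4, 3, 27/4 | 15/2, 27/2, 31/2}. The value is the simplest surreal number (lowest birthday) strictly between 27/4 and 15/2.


Left options: {7/4, 3, 27/4}, max = 27/4
Right options: {15/2, 27/2, 31/2}, min = 15/2
All options are numbers and max(Left) < min(Right), so by the simplicity theorem the value is the simplest (earliest-born) number strictly between 27/4 and 15/2.
The only integer strictly between 27/4 and 15/2 is 7.
No non-integer in the interval can be simpler: if x is a non-integer in the interval, then floor(x) or ceil(x) also lies in the interval (the interval contains an integer), and both are proper prefixes of x's sign expansion, i.e. born earlier. So the game value is 7.
Game value = 7

7


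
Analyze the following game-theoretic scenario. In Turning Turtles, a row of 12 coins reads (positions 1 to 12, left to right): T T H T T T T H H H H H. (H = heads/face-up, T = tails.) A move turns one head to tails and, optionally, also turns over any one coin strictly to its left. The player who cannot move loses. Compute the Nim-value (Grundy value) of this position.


Coins: T T H T T T T H H H H H
Key fact: a single head at position k behaves exactly like a Nim heap of size k (turning it to T and optionally flipping a coin at j < k corresponds to moving the heap from k to j, or to 0), and heads combine as a disjunctive sum (two heads at the same place would cancel, matching j XOR j = 0). So the Nim-value is the XOR of the 1-indexed positions of the heads.
Face-up positions (1-indexed): [3, 8, 9, 10, 11, 12]
XOR 0 with 3: 0 XOR 3 = 3
XOR 3 with 8: 3 XOR 8 = 11
XOR 11 with 9: 11 XOR 9 = 2
XOR 2 with 10: 2 XOR 10 = 8
XOR 8 with 11: 8 XOR 11 = 3
XOR 3 with 12: 3 XOR 12 = 15
Nim-value = 15

15


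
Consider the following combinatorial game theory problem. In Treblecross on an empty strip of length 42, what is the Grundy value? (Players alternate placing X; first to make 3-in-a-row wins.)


Treblecross: place X on empty cells; 3-in-a-row wins.
Playing within two cells of an existing X lets the opponent win at once, so sensible play treats the cells i-2..i+2 around each X as dead. The player left with no safe cell loses, so this is a normal-play take-away game on strips of safe cells.
Placing X at cell i (0-indexed) of a strip of k safe cells leaves independent strips of sizes max(0, i-2) and max(0, k-i-3). Hence G(k) = mex{ G(max(0,i-2)) XOR G(max(0,k-i-3)) : 0 <= i < k }, with G(0) = 0.
G(1): splits (0,0):0^0=0 -> mex({0}) = 1
G(2): splits (0,0):0^0=0 -> mex({0}) = 1
G(3): splits (0,0):0^0=0 -> mex({0}) = 1
G(4): splits (0,1):0^1=1 (0,0):0^0=0 -> mex({0, 1}) = 2
G(5): splits (0,2):0^1=1 (0,1):0^1=1 (0,0):0^0=0 -> mex({0, 1}) = 2
G(6) = mex({1}) = 0
G(7) = mex({0, 1, 2}) = 3
G(8) = mex({0, 1, 2}) = 3
G(9) = mex({0, 2}) = 1
G(10) = mex({0, 2, 3}) = 1
G(11) = mex({0, 3}) = 1
G(12) = mex({1, 3}) = 0
G(13) = mex({0, 1, 2, 3}) = 4
G(14) = mex({0, 1, 2}) = 3
G(15) = mex({0, 1, 2}) = 3
G(16) = mex({0, 1, 2, 4}) = 3
G(17) = mex({0, 1, 3, 4}) = 2
G(18) = mex({0, 1, 3, 4}) = 2
G(19) = mex({0, 1, 3, 5}) = 2
G(20) = mex({0, 1, 2, 3, 5}) = 4
G(21) = mex({0, 1, 2, 3, 5}) = 4
G(22) = mex({1, 2, 6}) = 0
G(23) = mex({0, 1, 2, 3, 4, 6}) = 5
G(24) = mex({0, 1, 2, 3, 4}) = 5
G(25) = mex({0, 1, 3, 4, 7}) = 2
G(26) = mex({0, 1, 3, 4, 5, 7}) = 2
G(27) = mex({0, 1, 3, 5}) = 2
G(28) = mex({0, 1, 2, 5}) = 3
G(29) = mex({0, 1, 2, 4, 5, 6}) = 3
G(30) = mex({1, 2, 4, 6}) = 0
G(31) = mex({0, 1, 2, 3, 4, 6}) = 5
G(32) = mex({1, 2, 3, 4, 7}) = 0
G(33) = mex({0, 3, 7}) = 1
G(34) = mex({0, 2, 3, 5, 7}) = 1
G(35) = mex({0, 2, 3, 5, 6}) = 1
G(36) = mex({0, 1, 2, 5, 6}) = 3
G(37) = mex({0, 1, 2, 4, 5, 6}) = 3
G(38) = mex({0, 1, 2, 4}) = 3
G(39) = mex({0, 1, 2, 3, 4, 7}) = 5
G(40) = mex({0, 1, 2, 3, 4, 5, 7}) = 6
G(41) = mex({0, 1, 2, 3, 5, 7}) = 4
G(42) = mex({0, 1, 2, 3, 5, 6, 7}) = 4
Therefore G(42) = 4.

4


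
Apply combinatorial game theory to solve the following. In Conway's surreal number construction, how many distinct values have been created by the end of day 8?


Day 0: {|} = 0 is born. Count = 1.
Day n: the number of surreal numbers born by day n is 2^(n+1) - 1.
By day 0: 2^1 - 1 = 1
By day 1: 2^2 - 1 = 3
By day 2: 2^3 - 1 = 7
By day 3: 2^4 - 1 = 15
By day 4: 2^5 - 1 = 31
By day 5: 2^6 - 1 = 63
By day 6: 2^7 - 1 = 127
By day 7: 2^8 - 1 = 255
By day 8: 2^9 - 1 = 511
By day 8: 511 surreal numbers.

511


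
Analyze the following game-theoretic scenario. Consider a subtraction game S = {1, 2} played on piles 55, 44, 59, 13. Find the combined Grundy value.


Subtraction set: {1, 2}
For this subtraction set, G(n) = n mod 3 (period = max + 1 = 3).
Pile 1 (size 55): G(55) = 55 mod 3 = 1
Pile 2 (size 44): G(44) = 44 mod 3 = 2
Pile 3 (size 59): G(59) = 59 mod 3 = 2
Pile 4 (size 13): G(13) = 13 mod 3 = 1
Total Grundy value = XOR of all: 1 XOR 2 XOR 2 XOR 1 = 0

0


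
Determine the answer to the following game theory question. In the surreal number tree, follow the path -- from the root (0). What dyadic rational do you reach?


Sign expansion: --
Rule: track bounds (lo, hi), initially (-inf, +inf). On '+', the current value becomes lo and we move to the simplest number in (value, hi): value + 1 if hi = +inf, otherwise the midpoint (value + hi)/2. On '-', the current value becomes hi and we move to value - 1 if lo = -inf, otherwise the midpoint (lo + value)/2.
Start at 0.
Step 1: sign = -, move left. Bounds: (-inf, 0). Value = -1
Step 2: sign = -, move left. Bounds: (-inf, -1). Value = -2
The surreal number with sign expansion -- is -2.

-2


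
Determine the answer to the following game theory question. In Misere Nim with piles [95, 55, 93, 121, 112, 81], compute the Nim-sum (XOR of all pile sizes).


We need the XOR (exclusive or) of all pile sizes.
After XOR-ing pile 1 (size 95): 0 XOR 95 = 95
After XOR-ing pile 2 (size 55): 95 XOR 55 = 104
After XOR-ing pile 3 (size 93): 104 XOR 93 = 53
After XOR-ing pile 4 (size 121): 53 XOR 121 = 76
After XOR-ing pile 5 (size 112): 76 XOR 112 = 60
After XOR-ing pile 6 (size 81): 60 XOR 81 = 109
The Nim-value of this position is 109.

109


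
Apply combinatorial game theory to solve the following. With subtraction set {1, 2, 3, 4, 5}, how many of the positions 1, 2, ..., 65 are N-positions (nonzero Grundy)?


Subtraction set S = {1, 2, 3, 4, 5}, so G(n) = n mod 6.
G(n) = 0 when n is a multiple of 6.
Multiples of 6 in [1, 65]: 10
N-positions (nonzero Grundy) = 65 - 10 = 55

55


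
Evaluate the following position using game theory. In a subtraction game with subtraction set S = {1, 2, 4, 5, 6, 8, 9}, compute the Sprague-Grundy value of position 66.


The subtraction set is S = {1, 2, 4, 5, 6, 8, 9}.
G(k) = mex{ G(k - s) : s in S, s <= k }. We compute iteratively: G(0) = 0.
G(1) = mex({0}) = 1
G(2) = mex({0, 1}) = 2
G(3) = mex({1, 2}) = 0
G(4) = mex({0, 2}) = 1
G(5) = mex({0, 1}) = 2
G(6) = mex({0, 1, 2}) = 3
G(7) = mex({0, 1, 2, 3}) = 4
G(8) = mex({0, 1, 2, 3, 4}) = 5
G(9) = mex({0, 1, 2, 4, 5}) = 3
G(10) = mex({1, 2, 3, 5}) = 0
G(11) = mex({0, 2, 3, 4}) = 1
G(12) = mex({0, 1, 3, 4, 5}) = 2
G(13) = mex({1, 2, 3, 4, 5}) = 0
G(14) = mex({0, 2, 3, 5}) = 1
G(15) = mex({0, 1, 3, 4}) = 2
G(16) = mex({0, 1, 2, 4, 5}) = 3
G(17) = mex({0, 1, 2, 3, 5}) = 4
G(18) = mex({0, 1, 2, 3, 4}) = 5
Observe that G(10)..G(18) = 0, 1, 2, 0, 1, 2, 3, 4, 5 repeats G(0)..G(8) = 0, 1, 2, 0, 1, 2, 3, 4, 5.
For k >= max(S) = 9, G(k) is determined by the previous 9 values G(k-9)..G(k-1); a window of 9 consecutive values has recurred shifted by 10, so by induction G(k + 10) = G(k) for all k >= 0: the sequence is periodic from the start with period 10.
One period: G(0..9) = 0, 1, 2, 0, 1, 2, 3, 4, 5, 3.
66 mod 10 = 6, so G(66) = G(6) = 3.

3


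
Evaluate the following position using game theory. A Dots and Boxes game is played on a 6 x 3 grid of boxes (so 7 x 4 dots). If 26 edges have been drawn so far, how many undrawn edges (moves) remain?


Grid: 6 x 3 boxes, i.e. 7 rows and 4 columns of dots.
Horizontal edges: (rows + 1) * cols = 7 * 3 = 21
Vertical edges: rows * (cols + 1) = 6 * 4 = 24
Total edges: 21 + 24 = 45
Edges drawn: 26
Remaining: 45 - 26 = 19

19


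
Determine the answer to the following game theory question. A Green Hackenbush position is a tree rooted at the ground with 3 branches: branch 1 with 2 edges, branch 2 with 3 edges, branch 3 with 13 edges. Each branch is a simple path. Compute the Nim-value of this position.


The tree has 3 branches from the ground vertex.
In Green Hackenbush, the Nim-value of a simple path of length k is k.
Branch 1: length 2, Nim-value = 2
Branch 2: length 3, Nim-value = 3
Branch 3: length 13, Nim-value = 13
Total Nim-value = XOR of all branch values:
0 XOR 2 = 2
2 XOR 3 = 1
1 XOR 13 = 12
Nim-value of the tree = 12

12


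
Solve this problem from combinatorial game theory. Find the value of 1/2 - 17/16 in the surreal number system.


x = 1/2, y = 17/16
Converting to common denominator: 16
x = 8/16, y = 17/16
x - y = 1/2 - 17/16 = -9/16

-9/16


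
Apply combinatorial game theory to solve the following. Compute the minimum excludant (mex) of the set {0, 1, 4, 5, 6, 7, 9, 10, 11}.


Set = {0, 1, 4, 5, 6, 7, 9, 10, 11}
0 is in the set.
1 is in the set.
2 is NOT in the set. This is the mex.
mex = 2

2


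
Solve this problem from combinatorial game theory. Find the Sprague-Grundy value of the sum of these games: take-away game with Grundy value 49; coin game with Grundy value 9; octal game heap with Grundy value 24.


By the Sprague-Grundy theorem, the Grundy value of a sum of games is the XOR of individual Grundy values.
take-away game: Grundy value = 49. Running XOR: 0 XOR 49 = 49
coin game: Grundy value = 9. Running XOR: 49 XOR 9 = 56
octal game heap: Grundy value = 24. Running XOR: 56 XOR 24 = 32
The combined Grundy value is 32.

32


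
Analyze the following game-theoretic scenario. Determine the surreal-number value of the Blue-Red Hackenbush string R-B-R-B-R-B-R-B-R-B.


Edges (from ground): R-B-R-B-R-B-R-B-R-B
By Berlekamp's sign-expansion rule, a Blue-Red Hackenbush stalk has the value of the surreal number whose sign sequence is the edge sequence with B -> + and R -> -.
Sign sequence: -+-+-+-+-+
Trace the sign expansion in the surreal number tree, starting from 0:
Edge 1: R (sign -) -> bounds (-inf, 0), value = -1
Edge 2: B (sign +) -> bounds (-1, 0), value = -1/2
Edge 3: R (sign -) -> bounds (-1, -1/2), value = -3/4
Edge 4: B (sign +) -> bounds (-3/4, -1/2), value = -5/8
Edge 5: R (sign -) -> bounds (-3/4, -5/8), value = -11/16
Edge 6: B (sign +) -> bounds (-11/16, -5/8), value = -21/32
Edge 7: R (sign -) -> bounds (-11/16, -21/32), value = -43/64
Edge 8: B (sign +) -> bounds (-43/64, -21/32), value = -85/128
Edge 9: R (sign -) -> bounds (-43/64, -85/128), value = -171/256
Edge 10: B (sign +) -> bounds (-171/256, -85/128), value = -341/512
Game value = -341/512

-341/512


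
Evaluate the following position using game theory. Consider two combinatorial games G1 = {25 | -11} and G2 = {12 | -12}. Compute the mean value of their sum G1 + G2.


G1 = {25 | -11}, G2 = {12 | -12}
Each is a switch {a | b} with numbers a > b; its mean value is (a + b)/2, and mean value is additive over game sums: m(G1 + G2) = m(G1) + m(G2).
Mean of G1 = (25 + (-11))/2 = 14/2 = 7
Mean of G2 = (12 + (-12))/2 = 0/2 = 0
Mean of G1 + G2 = 7 + 0 = 7

7


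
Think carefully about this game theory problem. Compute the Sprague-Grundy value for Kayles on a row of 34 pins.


Kayles: a move removes 1 or 2 adjacent pins from a contiguous row.
Removing pins from a row of k leaves two independent rows (a, b) with a + b = k - 1 (one pin) or a + b = k - 2 (two pins); an end removal gives a = 0.
By Sprague-Grundy, G(k) = mex{ G(a) XOR G(b) } over all these splits. G(0) = 0.
G(1): splits (0,0):0^0=0 -> mex({0}) = 1
G(2): splits (0,1):0^1=1 (0,0):0^0=0 -> mex({0, 1}) = 2
G(3): splits (0,2):0^2=2 (1,1):1^1=0 (0,1):0^1=1 -> mex({0, 1, 2}) = 3
G(4): splits (0,3):0^3=3 (1,2):1^2=3 (0,2):0^2=2 (1,1):1^1=0 -> mex({0, 2, 3}) = 1
G(5): splits (0,4):0^1=1 (1,3):1^3=2 (2,2):2^2=0 (0,3):0^3=3 (1,2):1^2=3 -> mex({0, 1, 2, 3}) = 4
G(6) = mex({0, 1, 2, 4}) = 3
G(7) = mex({0, 1, 3, 4, 5}) = 2
G(8) = mex({0, 2, 3, 5, 6}) = 1
G(9) = mex({0, 1, 2, 3, 6, 7}) = 4
G(10) = mex({0, 1, 3, 4, 5, 7}) = 2
G(11) = mex({0, 1, 2, 3, 4, 5}) = 6
G(12) = mex({0, 1, 2, 3, 5, 6, 7}) = 4
G(13) = mex({0, 2, 3, 4, 6, 7}) = 1
G(14) = mex({0, 1, 4, 5, 6, 7}) = 2
G(15) = mex({0, 1, 2, 3, 4, 5, 6}) = 7
G(16) = mex({0, 2, 3, 5, 6, 7}) = 1
G(17) = mex({0, 1, 2, 3, 5, 6, 7}) = 4
G(18) = mex({0, 1, 2, 4, 5, 6}) = 3
G(19) = mex({0, 1, 3, 4, 5, 7}) = 2
G(20) = mex({0, 2, 3, 4, 5, 6, 7}) = 1
G(21) = mex({0, 1, 2, 3, 5, 6, 7}) = 4
G(22) = mex({0, 1, 2, 3, 4, 5, 7}) = 6
G(23) = mex({0, 1, 2, 3, 4, 5, 6}) = 7
G(24) = mex({0, 1, 2, 3, 5, 6, 7}) = 4
G(25) = mex({0, 2, 3, 4, 6, 7}) = 1
G(26) = mex({0, 1, 3, 4, 5, 6, 7}) = 2
G(27) = mex({0, 1, 2, 3, 4, 5, 6, 7}) = 8
G(28) = mex({0, 1, 2, 3, 4, 6, 7, 8}) = 5
G(29) = mex({0, 1, 2, 3, 5, 6, 7, 8, 9}) = 4
G(30) = mex({0, 1, 2, 3, 4, 5, 6, 9, 10}) = 7
G(31) = mex({0, 1, 3, 4, 5, 7, 10, 11}) = 2
G(32) = mex({0, 2, 3, 4, 5, 6, 7, 9, 11}) = 1
G(33) = mex({0, 1, 2, 3, 4, 5, 6, 7, 9, 12}) = 8
G(34) = mex({0, 1, 2, 3, 4, 5, 7, 8, 11, 12}) = 6
Therefore G(34) = 6.

6


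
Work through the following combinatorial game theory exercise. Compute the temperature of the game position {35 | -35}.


The game is {35 | -35}, a switch {a | b} with numbers a > b.
Cooling {a | b} by t gives {a - t | b + t}, which stops being hot when a - t = b + t, i.e. at t = (a - b)/2. So the temperature of a switch is (a - b)/2.
Temperature = (Left option - Right option) / 2
= (35 - (-35)) / 2
= 70 / 2
= 35

35


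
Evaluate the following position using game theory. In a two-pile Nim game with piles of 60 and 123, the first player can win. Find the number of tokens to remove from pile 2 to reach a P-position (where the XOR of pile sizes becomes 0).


Piles: 60 and 123
Current XOR: 60 XOR 123 = 71 (non-zero, so this is an N-position).
To make the XOR zero, we need to find a move that balances the piles.
For pile 2 (size 123): target = 123 XOR 71 = 60
We reduce pile 2 from 123 to 60.
Tokens removed: 123 - 60 = 63
Verification: 60 XOR 60 = 0

63


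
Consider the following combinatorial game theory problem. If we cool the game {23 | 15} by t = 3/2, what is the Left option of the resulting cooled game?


Original game: {23 | 15} (a switch {a | b} with a > b).
Cooling by t (for t below the temperature (a - b)/2 = 4) taxes each move by t: {a | b} cooled by t is {a - t | b + t}.
Cooling amount: t = 3/2
Cooled Left option: 23 - 3/2 = 43/2
Cooled Right option: 15 + 3/2 = 33/2
Cooled game: {43/2 | 33/2}
Left option = 43/2

43/2


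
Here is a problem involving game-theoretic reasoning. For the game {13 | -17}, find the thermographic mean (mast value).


Game = {13 | -17}, a switch {a | b} with numbers a > b.
Its thermograph has left wall a - t and right wall b + t, which meet at t = (a - b)/2, where both equal (a + b)/2. So the mast (mean value) is at (a + b)/2.
Mean = (13 + (-17))/2 = -4/2 = -2

-2


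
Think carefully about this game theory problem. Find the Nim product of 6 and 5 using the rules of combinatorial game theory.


Nim multiplication is bilinear over XOR: (u XOR v) * w = (u*w) XOR (v*w).
So we split each operand into its bit components and XOR the pairwise Nim products.
6 = 2 + 4 (as XOR of powers of 2).
5 = 1 + 4 (as XOR of powers of 2).
Using the standard Nim-product table on single bits:
  2*2 = 3,   2*4 = 8,   2*8 = 12,
  4*4 = 6,   4*8 = 11,  8*8 = 13,
and  1*x = x (identity), k*l = l*k (commutative).
Pairwise Nim products:
  2 * 1 = 2
  2 * 4 = 8
  4 * 1 = 4
  4 * 4 = 6
XOR them: 2 XOR 8 XOR 4 XOR 6 = 8.
Result: 6 * 5 = 8 (in Nim).

8


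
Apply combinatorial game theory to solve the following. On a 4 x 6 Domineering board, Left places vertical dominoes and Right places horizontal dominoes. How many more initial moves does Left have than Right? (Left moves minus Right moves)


Board is 4 x 6 (rows x cols).
Left (vertical) placements: (rows-1) * cols = 3 * 6 = 18
Right (horizontal) placements: rows * (cols-1) = 4 * 5 = 20
Advantage = Left - Right = 18 - 20 = -2

-2


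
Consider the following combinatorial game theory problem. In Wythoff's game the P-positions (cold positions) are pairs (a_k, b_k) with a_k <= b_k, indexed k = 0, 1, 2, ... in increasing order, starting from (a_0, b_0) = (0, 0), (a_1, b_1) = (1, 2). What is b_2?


By Wythoff's theorem, a_k = floor(k * phi) and b_k = floor(k * phi^2) = a_k + k, where phi = (1 + sqrt(5))/2 is the golden ratio.
phi = (1 + sqrt(5))/2 = 1.618034
phi^2 = phi + 1 = 2.618034
k = 2
k * phi^2 = 2 * 2.618034 = 5.236068
b_2 = floor(k * phi^2) = 5 (check: a_2 + k = 3 + 2 = 5)

5


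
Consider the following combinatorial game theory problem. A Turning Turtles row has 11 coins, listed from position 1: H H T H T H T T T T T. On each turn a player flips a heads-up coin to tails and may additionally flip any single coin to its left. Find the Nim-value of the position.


Coins: H H T H T H T T T T T
Key fact: a single head at position k behaves exactly like a Nim heap of size k (turning it to T and optionally flipping a coin at j < k corresponds to moving the heap from k to j, or to 0), and heads combine as a disjunctive sum (two heads at the same place would cancel, matching j XOR j = 0). So the Nim-value is the XOR of the 1-indexed positions of the heads.
Face-up positions (1-indexed): [1, 2, 4, 6]
XOR 0 with 1: 0 XOR 1 = 1
XOR 1 with 2: 1 XOR 2 = 3
XOR 3 with 4: 3 XOR 4 = 7
XOR 7 with 6: 7 XOR 6 = 1
Nim-value = 1

1


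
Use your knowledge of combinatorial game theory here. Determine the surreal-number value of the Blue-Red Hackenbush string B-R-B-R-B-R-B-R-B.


Edges (from ground): B-R-B-R-B-R-B-R-B
By Berlekamp's sign-expansion rule, a Blue-Red Hackenbush stalk has the value of the surreal number whose sign sequence is the edge sequence with B -> + and R -> -.
Sign sequence: +-+-+-+-+
Trace the sign expansion in the surreal number tree, starting from 0:
Edge 1: B (sign +) -> bounds (0, +inf), value = 1
Edge 2: R (sign -) -> bounds (0, 1), value = 1/2
Edge 3: B (sign +) -> bounds (1/2, 1), value = 3/4
Edge 4: R (sign -) -> bounds (1/2, 3/4), value = 5/8
Edge 5: B (sign +) -> bounds (5/8, 3/4), value = 11/16
Edge 6: R (sign -) -> bounds (5/8, 11/16), value = 21/32
Edge 7: B (sign +) -> bounds (21/32, 11/16), value = 43/64
Edge 8: R (sign -) -> bounds (21/32, 43/64), value = 85/128
Edge 9: B (sign +) -> bounds (85/128, 43/64), value = 171/256
Game value = 171/256

171/256


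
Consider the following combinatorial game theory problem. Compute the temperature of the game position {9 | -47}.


The game is {9 | -47}, a switch {a | b} with numbers a > b.
Cooling {a | b} by t gives {a - t | b + t}, which stops being hot when a - t = b + t, i.e. at t = (a - b)/2. So the temperature of a switch is (a - b)/2.
Temperature = (Left option - Right option) / 2
= (9 - (-47)) / 2
= 56 / 2
= 28

28


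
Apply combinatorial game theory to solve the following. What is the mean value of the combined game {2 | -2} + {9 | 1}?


G1 = {2 | -2}, G2 = {9 | 1}
Each is a switch {a | b} with numbers a > b; its mean value is (a + b)/2, and mean value is additive over game sums: m(G1 + G2) = m(G1) + m(G2).
Mean of G1 = (2 + (-2))/2 = 0/2 = 0
Mean of G2 = (9 + (1))/2 = 10/2 = 5
Mean of G1 + G2 = 0 + 5 = 5

5


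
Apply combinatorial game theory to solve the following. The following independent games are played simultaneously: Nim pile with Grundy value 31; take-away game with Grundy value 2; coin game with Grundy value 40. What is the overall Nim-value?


By the Sprague-Grundy theorem, the Grundy value of a sum of games is the XOR of individual Grundy values.
Nim pile: Grundy value = 31. Running XOR: 0 XOR 31 = 31
take-away game: Grundy value = 2. Running XOR: 31 XOR 2 = 29
coin game: Grundy value = 40. Running XOR: 29 XOR 40 = 53
The combined Grundy value is 53.

53


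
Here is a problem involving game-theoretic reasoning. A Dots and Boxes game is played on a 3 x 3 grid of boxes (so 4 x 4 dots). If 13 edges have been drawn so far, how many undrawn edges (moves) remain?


Grid: 3 x 3 boxes, i.e. 4 rows and 4 columns of dots.
Horizontal edges: (rows + 1) * cols = 4 * 3 = 12
Vertical edges: rows * (cols + 1) = 3 * 4 = 12
Total edges: 12 + 12 = 24
Edges drawn: 13
Remaining: 24 - 13 = 11

11


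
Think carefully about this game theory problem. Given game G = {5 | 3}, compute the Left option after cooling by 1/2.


Original game: {5 | 3} (a switch {a | b} with a > b).
Cooling by t (for t below the temperature (a - b)/2 = 1) taxes each move by t: {a | b} cooled by t is {a - t | b + t}.
Cooling amount: t = 1/2
Cooled Left option: 5 - 1/2 = 9/2
Cooled Right option: 3 + 1/2 = 7/2
Cooled game: {9/2 | 7/2}
Left option = 9/2

9/2


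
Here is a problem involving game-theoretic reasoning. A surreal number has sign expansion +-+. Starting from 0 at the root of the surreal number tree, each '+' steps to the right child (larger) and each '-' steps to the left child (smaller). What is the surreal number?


Sign expansion: +-+
Rule: track bounds (lo, hi), initially (-inf, +inf). On '+', the current value becomes lo and we move to the simplest number in (value, hi): value + 1 if hi = +inf, otherwise the midpoint (value + hi)/2. On '-', the current value becomes hi and we move to value - 1 if lo = -inf, otherwise the midpoint (lo + value)/2.
Start at 0.
Step 1: sign = +, move right. Bounds: (0, +inf). Value = 1
Step 2: sign = -, move left. Bounds: (0, 1). Value = 1/2
Step 3: sign = +, move right. Bounds: (1/2, 1). Value = 3/4
The surreal number with sign expansion +-+ is 3/4.

3/4


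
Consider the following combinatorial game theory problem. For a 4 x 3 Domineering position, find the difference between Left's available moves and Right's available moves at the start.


Board is 4 x 3 (rows x cols).
Left (vertical) placements: (rows-1) * cols = 3 * 3 = 9
Right (horizontal) placements: rows * (cols-1) = 4 * 2 = 8
Advantage = Left - Right = 9 - 8 = 1

1


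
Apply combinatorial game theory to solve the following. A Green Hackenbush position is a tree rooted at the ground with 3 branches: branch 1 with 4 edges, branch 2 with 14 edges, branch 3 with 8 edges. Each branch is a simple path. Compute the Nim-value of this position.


The tree has 3 branches from the ground vertex.
In Green Hackenbush, the Nim-value of a simple path of length k is k.
Branch 1: length 4, Nim-value = 4
Branch 2: length 14, Nim-value = 14
Branch 3: length 8, Nim-value = 8
Total Nim-value = XOR of all branch values:
0 XOR 4 = 4
4 XOR 14 = 10
10 XOR 8 = 2
Nim-value of the tree = 2

2


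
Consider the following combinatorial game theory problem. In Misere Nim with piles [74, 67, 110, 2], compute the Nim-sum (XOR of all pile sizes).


We need the XOR (exclusive or) of all pile sizes.
After XOR-ing pile 1 (size 74): 0 XOR 74 = 74
After XOR-ing pile 2 (size 67): 74 XOR 67 = 9
After XOR-ing pile 3 (size 110): 9 XOR 110 = 103
After XOR-ing pile 4 (size 2): 103 XOR 2 = 101
The Nim-value of this position is 101.

101


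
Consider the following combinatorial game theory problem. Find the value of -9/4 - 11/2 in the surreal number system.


x = -9/4, y = 11/2
Converting to common denominator: 4
x = -9/4, y = 22/4
x - y = -9/4 - 11/2 = -31/4

-31/4


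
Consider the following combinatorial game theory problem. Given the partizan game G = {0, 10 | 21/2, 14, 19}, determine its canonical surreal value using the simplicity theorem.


Left options: {0, 10}, max = 10
Right options: {21/2, 14, 19}, min = 21/2
All options are numbers and max(Left) < min(Right), so by the simplicity theorem the value is the simplest (earliest-born) number strictly between 10 and 21/2.
No integer lies strictly between 10 and 21/2, so the value is the dyadic rational m/2^k in the interval with the smallest k (then m odd); search k = 1, 2, ...:
Denominator 2: no odd multiple of 1/2 lies strictly between 10 and 21/2.
Denominator 4: 41/4 lies strictly between 10 and 21/2 -- found.
The simplest number in the interval is 41/4.
Game value = 41/4

41/4


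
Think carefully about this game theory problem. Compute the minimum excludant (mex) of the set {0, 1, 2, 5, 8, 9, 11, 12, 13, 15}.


Set = {0, 1, 2, 5, 8, 9, 11, 12, 13, 15}
0 is in the set.
1 is in the set.
2 is in the set.
3 is NOT in the set. This is the mex.
mex = 3

3


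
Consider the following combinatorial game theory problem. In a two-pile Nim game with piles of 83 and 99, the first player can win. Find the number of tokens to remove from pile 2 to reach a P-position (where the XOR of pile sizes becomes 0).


Piles: 83 and 99
Current XOR: 83 XOR 99 = 48 (non-zero, so this is an N-position).
To make the XOR zero, we need to find a move that balances the piles.
For pile 2 (size 99): target = 99 XOR 48 = 83
We reduce pile 2 from 99 to 83.
Tokens removed: 99 - 83 = 16
Verification: 83 XOR 83 = 0

16


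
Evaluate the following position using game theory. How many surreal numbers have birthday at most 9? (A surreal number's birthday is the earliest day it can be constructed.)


Day 0: {|} = 0 is born. Count = 1.
Day n: the number of surreal numbers born by day n is 2^(n+1) - 1.
By day 0: 2^1 - 1 = 1
By day 1: 2^2 - 1 = 3
By day 2: 2^3 - 1 = 7
By day 3: 2^4 - 1 = 15
By day 4: 2^5 - 1 = 31
By day 5: 2^6 - 1 = 63
By day 6: 2^7 - 1 = 127
By day 7: 2^8 - 1 = 255
By day 8: 2^9 - 1 = 511
By day 9: 2^10 - 1 = 1023
By day 9: 1023 surreal numbers.

1023


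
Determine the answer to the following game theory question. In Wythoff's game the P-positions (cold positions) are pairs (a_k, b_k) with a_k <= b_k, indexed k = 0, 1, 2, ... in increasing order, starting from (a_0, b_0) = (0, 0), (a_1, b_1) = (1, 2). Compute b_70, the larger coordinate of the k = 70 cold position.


By Wythoff's theorem, a_k = floor(k * phi) and b_k = floor(k * phi^2) = a_k + k, where phi = (1 + sqrt(5))/2 is the golden ratio.
phi = (1 + sqrt(5))/2 = 1.618034
phi^2 = phi + 1 = 2.618034
k = 70
k * phi^2 = 70 * 2.618034 = 183.262379
b_70 = floor(k * phi^2) = 183 (check: a_70 + k = 113 + 70 = 183)

183


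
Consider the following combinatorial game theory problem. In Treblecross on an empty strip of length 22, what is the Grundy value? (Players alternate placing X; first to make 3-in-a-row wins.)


Treblecross: place X on empty cells; 3-in-a-row wins.
Playing within two cells of an existing X lets the opponent win at once, so sensible play treats the cells i-2..i+2 around each X as dead. The player left with no safe cell loses, so this is a normal-play take-away game on strips of safe cells.
Placing X at cell i (0-indexed) of a strip of k safe cells leaves independent strips of sizes max(0, i-2) and max(0, k-i-3). Hence G(k) = mex{ G(max(0,i-2)) XOR G(max(0,k-i-3)) : 0 <= i < k }, with G(0) = 0.
G(1): splits (0,0):0^0=0 -> mex({0}) = 1
G(2): splits (0,0):0^0=0 -> mex({0}) = 1
G(3): splits (0,0):0^0=0 -> mex({0}) = 1
G(4): splits (0,1):0^1=1 (0,0):0^0=0 -> mex({0, 1}) = 2
G(5): splits (0,2):0^1=1 (0,1):0^1=1 (0,0):0^0=0 -> mex({0, 1}) = 2
G(6) = mex({1}) = 0
G(7) = mex({0, 1, 2}) = 3
G(8) = mex({0, 1, 2}) = 3
G(9) = mex({0, 2}) = 1
G(10) = mex({0, 2, 3}) = 1
G(11) = mex({0, 3}) = 1
G(12) = mex({1, 3}) = 0
G(13) = mex({0, 1, 2, 3}) = 4
G(14) = mex({0, 1, 2}) = 3
G(15) = mex({0, 1, 2}) = 3
G(16) = mex({0, 1, 2, 4}) = 3
G(17) = mex({0, 1, 3, 4}) = 2
G(18) = mex({0, 1, 3, 4}) = 2
G(19) = mex({0, 1, 3, 5}) = 2
G(20) = mex({0, 1, 2, 3, 5}) = 4
G(21) = mex({0, 1, 2, 3, 5}) = 4
G(22) = mex({1, 2, 6}) = 0
Therefore G(22) = 0.

0


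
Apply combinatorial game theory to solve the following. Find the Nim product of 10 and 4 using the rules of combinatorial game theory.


Nim multiplication is bilinear over XOR: (u XOR v) * w = (u*w) XOR (v*w).
So we split each operand into its bit components and XOR the pairwise Nim products.
10 = 2 + 8 (as XOR of powers of 2).
4 = 4 (as XOR of powers of 2).
Using the standard Nim-product table on single bits:
  2*2 = 3,   2*4 = 8,   2*8 = 12,
  4*4 = 6,   4*8 = 11,  8*8 = 13,
and  1*x = x (identity), k*l = l*k (commutative).
Pairwise Nim products:
  2 * 4 = 8
  8 * 4 = 11
XOR them: 8 XOR 11 = 3.
Result: 10 * 4 = 3 (in Nim).

3


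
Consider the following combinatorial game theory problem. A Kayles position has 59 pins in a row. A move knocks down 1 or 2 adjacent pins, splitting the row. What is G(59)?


Kayles: a move removes 1 or 2 adjacent pins from a contiguous row.
Removing pins from a row of k leaves two independent rows (a, b) with a + b = k - 1 (one pin) or a + b = k - 2 (two pins); an end removal gives a = 0.
By Sprague-Grundy, G(k) = mex{ G(a) XOR G(b) } over all these splits. G(0) = 0.
G(1): splits (0,0):0^0=0 -> mex({0}) = 1
G(2): splits (0,1):0^1=1 (0,0):0^0=0 -> mex({0, 1}) = 2
G(3): splits (0,2):0^2=2 (1,1):1^1=0 (0,1):0^1=1 -> mex({0, 1, 2}) = 3
G(4): splits (0,3):0^3=3 (1,2):1^2=3 (0,2):0^2=2 (1,1):1^1=0 -> mex({0, 2, 3}) = 1
G(5): splits (0,4):0^1=1 (1,3):1^3=2 (2,2):2^2=0 (0,3):0^3=3 (1,2):1^2=3 -> mex({0, 1, 2, 3}) = 4
G(6) = mex({0, 1, 2, 4}) = 3
G(7) = mex({0, 1, 3, 4, 5}) = 2
G(8) = mex({0, 2, 3, 5, 6}) = 1
G(9) = mex({0, 1, 2, 3, 6, 7}) = 4
G(10) = mex({0, 1, 3, 4, 5, 7}) = 2
G(11) = mex({0, 1, 2, 3, 4, 5}) = 6
G(12) = mex({0, 1, 2, 3, 5, 6, 7}) = 4
G(13) = mex({0, 2, 3, 4, 6, 7}) = 1
G(14) = mex({0, 1, 4, 5, 6, 7}) = 2
G(15) = mex({0, 1, 2, 3, 4, 5, 6}) = 7
G(16) = mex({0, 2, 3, 5, 6, 7}) = 1
G(17) = mex({0, 1, 2, 3, 5, 6, 7}) = 4
G(18) = mex({0, 1, 2, 4, 5, 6}) = 3
G(19) = mex({0, 1, 3, 4, 5, 7}) = 2
G(20) = mex({0, 2, 3, 4, 5, 6, 7}) = 1
G(21) = mex({0, 1, 2, 3, 5, 6, 7}) = 4
G(22) = mex({0, 1, 2, 3, 4, 5, 7}) = 6
G(23) = mex({0, 1, 2, 3, 4, 5, 6}) = 7
G(24) = mex({0, 1, 2, 3, 5, 6, 7}) = 4
G(25) = mex({0, 2, 3, 4, 6, 7}) = 1
G(26) = mex({0, 1, 3, 4, 5, 6, 7}) = 2
G(27) = mex({0, 1, 2, 3, 4, 5, 6, 7}) = 8
G(28) = mex({0, 1, 2, 3, 4, 6, 7, 8}) = 5
G(29) = mex({0, 1, 2, 3, 5, 6, 7, 8, 9}) = 4
G(30) = mex({0, 1, 2, 3, 4, 5, 6, 9, 10}) = 7
G(31) = mex({0, 1, 3, 4, 5, 7, 10, 11}) = 2
G(32) = mex({0, 2, 3, 4, 5, 6, 7, 9, 11}) = 1
G(33) = mex({0, 1, 2, 3, 4, 5, 6, 7, 9, 12}) = 8
G(34) = mex({0, 1, 2, 3, 4, 5, 7, 8, 11, 12}) = 6
G(35) = mex({0, 1, 2, 3, 4, 5, 6, 8, 9, 10, 11}) = 7
G(36) = mex({0, 1, 2, 3, 5, 6, 7, 9, 10}) = 4
G(37) = mex({0, 2, 3, 4, 6, 7, 9, 10, 11, 12}) = 1
G(38) = mex({0, 1, 3, 4, 5, 6, 7, 9, 10, 11, 12}) = 2
G(39) = mex({0, 1, 2, 4, 5, 6, 7, 9, 10, 12, 14}) = 3
G(40) = mex({0, 2, 3, 4, 6, 7, 11, 12, 14}) = 1
G(41) = mex({0, 1, 2, 3, 5, 6, 7, 9, 10, 11, 12}) = 4
G(42) = mex({0, 1, 2, 3, 4, 5, 6, 9, 10}) = 7
G(43) = mex({0, 1, 3, 4, 5, 7, 9, 10, 12, 15}) = 2
G(44) = mex({0, 2, 3, 4, 5, 6, 7, 9, 10, 12, 15}) = 1
G(45) = mex({0, 1, 2, 3, 4, 5, 6, 7, 9, 10, 12, 14}) = 8
G(46) = mex({0, 1, 3, 4, 5, 7, 8, 11, 12, 14}) = 2
G(47) = mex({0, 1, 2, 3, 4, 5, 6, 8, 9, 10, 11, 12}) = 7
G(48) = mex({0, 1, 2, 3, 5, 6, 7, 9, 10}) = 4
G(49) = mex({0, 2, 3, 4, 6, 7, 9, 10, 11, 12, 15}) = 1
G(50) = mex({0, 1, 4, 5, 6, 7, 9, 11, 12, 14, 15}) = 2
G(51) = mex({0, 1, 2, 3, 4, 5, 6, 7, 9, 12, 14, 15}) = 8
G(52) = mex({0, 2, 3, 4, 5, 6, 7, 8, 11, 12, 15}) = 1
G(53) = mex({0, 1, 2, 3, 5, 6, 7, 8, 9, 10, 11, 12}) = 4
G(54) = mex({0, 1, 2, 3, 4, 5, 6, 9, 10}) = 7
G(55) = mex({0, 1, 3, 4, 5, 7, 9, 10, 11, 12}) = 2
G(56) = mex({0, 2, 3, 4, 5, 6, 7, 9, 10, 11, 12, 13, 14}) = 1
G(57) = mex({0, 1, 2, 3, 5, 6, 7, 9, 10, 12, 13, 14, 15}) = 4
G(58) = mex({0, 1, 3, 4, 5, 7, 11, 12, 14, 15}) = 2
G(59) = mex({0, 1, 2, 3, 4, 5, 6, 9, 10, 11, 12, 15}) = 7
Therefore G(59) = 7.

7


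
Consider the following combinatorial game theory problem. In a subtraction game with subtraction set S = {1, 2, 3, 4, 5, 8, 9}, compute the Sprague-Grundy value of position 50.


The subtraction set is S = {1, 2, 3, 4, 5, 8, 9}.
G(k) = mex{ G(k - s) : s in S, s <= k }. We compute iteratively: G(0) = 0.
G(1) = mex({0}) = 1
G(2) = mex({0, 1}) = 2
G(3) = mex({0, 1, 2}) = 3
G(4) = mex({0, 1, 2, 3}) = 4
G(5) = mex({0, 1, 2, 3, 4}) = 5
G(6) = mex({1, 2, 3, 4, 5}) = 0
G(7) = mex({0, 2, 3, 4, 5}) = 1
G(8) = mex({0, 1, 3, 4, 5}) = 2
G(9) = mex({0, 1, 2, 4, 5}) = 3
G(10) = mex({0, 1, 2, 3, 5}) = 4
G(11) = mex({0, 1, 2, 3, 4}) = 5
G(12) = mex({1, 2, 3, 4, 5}) = 0
G(13) = mex({0, 2, 3, 4, 5}) = 1
G(14) = mex({0, 1, 3, 4, 5}) = 2
Observe that G(6)..G(14) = 0, 1, 2, 3, 4, 5, 0, 1, 2 repeats G(0)..G(8) = 0, 1, 2, 3, 4, 5, 0, 1, 2.
For k >= max(S) = 9, G(k) is determined by the previous 9 values G(k-9)..G(k-1); a window of 9 consecutive values has recurred shifted by 6, so by induction G(k + 6) = G(k) for all k >= 0: the sequence is periodic from the start with period 6.
One period: G(0..5) = 0, 1, 2, 3, 4, 5.
50 mod 6 = 2, so G(50) = G(2) = 2.

2


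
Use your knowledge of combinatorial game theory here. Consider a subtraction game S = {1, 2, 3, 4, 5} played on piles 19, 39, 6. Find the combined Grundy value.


Subtraction set: {1, 2, 3, 4, 5}
For this subtraction set, G(n) = n mod 6 (period = max + 1 = 6).
Pile 1 (size 19): G(19) = 19 mod 6 = 1
Pile 2 (size 39): G(39) = 39 mod 6 = 3
Pile 3 (size 6): G(6) = 6 mod 6 = 0
Total Grundy value = XOR of all: 1 XOR 3 XOR 0 = 2

2


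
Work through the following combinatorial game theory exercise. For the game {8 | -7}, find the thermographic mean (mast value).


Game = {8 | -7}, a switch {a | b} with numbers a > b.
Its thermograph has left wall a - t and right wall b + t, which meet at t = (a - b)/2, where both equal (a + b)/2. So the mast (mean value) is at (a + b)/2.
Mean = (8 + (-7))/2 = 1/2 = 1/2

1/2


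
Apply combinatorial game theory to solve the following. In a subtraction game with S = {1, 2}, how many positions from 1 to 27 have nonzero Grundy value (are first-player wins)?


Subtraction set S = {1, 2}, so G(n) = n mod 3.
G(n) = 0 when n is a multiple of 3.
Multiples of 3 in [1, 27]: 9
N-positions (nonzero Grundy) = 27 - 9 = 18

18


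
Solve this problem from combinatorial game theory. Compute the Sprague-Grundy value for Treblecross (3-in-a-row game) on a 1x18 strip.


Treblecross: place X on empty cells; 3-in-a-row wins.
Playing within two cells of an existing X lets the opponent win at once, so sensible play treats the cells i-2..i+2 around each X as dead. The player left with no safe cell loses, so this is a normal-play take-away game on strips of safe cells.
Placing X at cell i (0-indexed) of a strip of k safe cells leaves independent strips of sizes max(0, i-2) and max(0, k-i-3). Hence G(k) = mex{ G(max(0,i-2)) XOR G(max(0,k-i-3)) : 0 <= i < k }, with G(0) = 0.
G(1): splits (0,0):0^0=0 -> mex({0}) = 1
G(2): splits (0,0):0^0=0 -> mex({0}) = 1
G(3): splits (0,0):0^0=0 -> mex({0}) = 1
G(4): splits (0,1):0^1=1 (0,0):0^0=0 -> mex({0, 1}) = 2
G(5): splits (0,2):0^1=1 (0,1):0^1=1 (0,0):0^0=0 -> mex({0, 1}) = 2
G(6) = mex({1}) = 0
G(7) = mex({0, 1, 2}) = 3
G(8) = mex({0, 1, 2}) = 3
G(9) = mex({0, 2}) = 1
G(10) = mex({0, 2, 3}) = 1
G(11) = mex({0, 3}) = 1
G(12) = mex({1, 3}) = 0
G(13) = mex({0, 1, 2, 3}) = 4
G(14) = mex({0, 1, 2}) = 3
G(15) = mex({0, 1, 2}) = 3
G(16) = mex({0, 1, 2, 4}) = 3
G(17) = mex({0, 1, 3, 4}) = 2
G(18) = mex({0, 1, 3, 4}) = 2
Therefore G(18) = 2.

2


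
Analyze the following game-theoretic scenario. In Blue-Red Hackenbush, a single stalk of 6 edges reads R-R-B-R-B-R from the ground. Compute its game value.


Edges (from ground): R-R-B-R-B-R
By Berlekamp's sign-expansion rule, a Blue-Red Hackenbush stalk has the value of the surreal number whose sign sequence is the edge sequence with B -> + and R -> -.
Sign sequence: --+-+-
Trace the sign expansion in the surreal number tree, starting from 0:
Edge 1: R (sign -) -> bounds (-inf, 0), value = -1
Edge 2: R (sign -) -> bounds (-inf, -1), value = -2
Edge 3: B (sign +) -> bounds (-2, -1), value = -3/2
Edge 4: R (sign -) -> bounds (-2, -3/2), value = -7/4
Edge 5: B (sign +) -> bounds (-7/4, -3/2), value = -13/8
Edge 6: R (sign -) -> bounds (-7/4, -13/8), value = -27/16
Game value = -27/16

-27/16


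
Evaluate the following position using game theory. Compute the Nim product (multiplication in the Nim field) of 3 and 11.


Nim multiplication is bilinear over XOR: (u XOR v) * w = (u*w) XOR (v*w).
So we split each operand into its bit components and XOR the pairwise Nim products.
3 = 1 + 2 (as XOR of powers of 2).
11 = 1 + 2 + 8 (as XOR of powers of 2).
Using the standard Nim-product table on single bits:
  2*2 = 3,   2*4 = 8,   2*8 = 12,
  4*4 = 6,   4*8 = 11,  8*8 = 13,
and  1*x = x (identity), k*l = l*k (commutative).
Pairwise Nim products:
  1 * 1 = 1
  1 * 2 = 2
  1 * 8 = 8
  2 * 1 = 2
  2 * 2 = 3
  2 * 8 = 12
XOR them: 1 XOR 2 XOR 8 XOR 2 XOR 3 XOR 12 = 6.
Result: 3 * 11 = 6 (in Nim).

6


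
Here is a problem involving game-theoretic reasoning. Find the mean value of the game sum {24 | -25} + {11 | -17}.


G1 = {24 | -25}, G2 = {11 | -17}
Each is a switch {a | b} with numbers a > b; its mean value is (a + b)/2, and mean value is additive over game sums: m(G1 + G2) = m(G1) + m(G2).
Mean of G1 = (24 + (-25))/2 = -1/2 = -1/2
Mean of G2 = (11 + (-17))/2 = -6/2 = -3
Mean of G1 + G2 = -1/2 + -3 = -7/2

-7/2


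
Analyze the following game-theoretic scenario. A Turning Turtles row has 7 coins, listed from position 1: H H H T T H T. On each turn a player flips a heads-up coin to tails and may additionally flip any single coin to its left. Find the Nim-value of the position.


Coins: H H H T T H T
Key fact: a single head at position k behaves exactly like a Nim heap of size k (turning it to T and optionally flipping a coin at j < k corresponds to moving the heap from k to j, or to 0), and heads combine as a disjunctive sum (two heads at the same place would cancel, matching j XOR j = 0). So the Nim-value is the XOR of the 1-indexed positions of the heads.
Face-up positions (1-indexed): [1, 2, 3, 6]
XOR 0 with 1: 0 XOR 1 = 1
XOR 1 with 2: 1 XOR 2 = 3
XOR 3 with 3: 3 XOR 3 = 0
XOR 0 with 6: 0 XOR 6 = 6
Nim-value = 6

6


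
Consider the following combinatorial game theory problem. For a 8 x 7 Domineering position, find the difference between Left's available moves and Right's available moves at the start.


Board is 8 x 7 (rows x cols).
Left (vertical) placements: (rows-1) * cols = 7 * 7 = 49
Right (horizontal) placements: rows * (cols-1) = 8 * 6 = 48
Advantage = Left - Right = 49 - 48 = 1

1


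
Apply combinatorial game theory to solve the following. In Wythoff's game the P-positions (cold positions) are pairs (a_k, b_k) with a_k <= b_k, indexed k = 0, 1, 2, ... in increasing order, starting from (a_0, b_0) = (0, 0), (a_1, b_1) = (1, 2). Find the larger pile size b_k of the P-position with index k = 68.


By Wythoff's theorem, a_k = floor(k * phi) and b_k = floor(k * phi^2) = a_k + k, where phi = (1 + sqrt(5))/2 is the golden ratio.
phi = (1 + sqrt(5))/2 = 1.618034
phi^2 = phi + 1 = 2.618034
k = 68
k * phi^2 = 68 * 2.618034 = 178.026311
b_68 = floor(k * phi^2) = 178 (check: a_68 + k = 110 + 68 = 178)

178


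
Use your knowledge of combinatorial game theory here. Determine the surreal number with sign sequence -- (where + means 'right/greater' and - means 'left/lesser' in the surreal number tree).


Sign expansion: --
Rule: track bounds (lo, hi), initially (-inf, +inf). On '+', the current value becomes lo and we move to the simplest number in (value, hi): value + 1 if hi = +inf, otherwise the midpoint (value + hi)/2. On '-', the current value becomes hi and we move to value - 1 if lo = -inf, otherwise the midpoint (lo + value)/2.
Start at 0.
Step 1: sign = -, move left. Bounds: (-inf, 0). Value = -1
Step 2: sign = -, move left. Bounds: (-inf, -1). Value = -2
The surreal number with sign expansion -- is -2.

-2


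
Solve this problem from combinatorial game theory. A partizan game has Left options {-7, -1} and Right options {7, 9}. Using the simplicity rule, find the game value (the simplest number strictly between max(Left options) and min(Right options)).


Left options: {-7, -1}, max = -1
Right options: {7, 9}, min = 7
All options are numbers and max(Left) < min(Right), so by the simplicity theorem the value is the simplest (earliest-born) number strictly between -1 and 7.
Integers 0 through 6 all lie strictly between -1 and 7.
Among integers, the simplest (lowest birthday = smallest |n|; 0 is born on day 0, +-n on day n) is 0.
No non-integer in the interval can be simpler: if x is a non-integer in the interval, then floor(x) or ceil(x) also lies in the interval (the interval contains an integer), and both are proper prefixes of x's sign expansion, i.e. born earlier. So the game value is 0.
Game value = 0

0
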